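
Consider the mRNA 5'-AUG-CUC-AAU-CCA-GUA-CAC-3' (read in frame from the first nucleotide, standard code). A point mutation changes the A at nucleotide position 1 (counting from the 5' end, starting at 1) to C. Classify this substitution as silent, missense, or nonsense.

missense

Position 1 falls in codon 1: AUG → Met.
After the substitution the codon is CUG → Leu.
Met ≠ Leu, so this is a missense mutation.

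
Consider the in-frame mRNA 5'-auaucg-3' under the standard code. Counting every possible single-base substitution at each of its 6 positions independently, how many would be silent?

5

Codon 1 (AUA, Ile): 2 synonymous substitutions.
Codon 2 (UCG, Ser): 3 synonymous substitutions.
Total: 2 + 3 = 5.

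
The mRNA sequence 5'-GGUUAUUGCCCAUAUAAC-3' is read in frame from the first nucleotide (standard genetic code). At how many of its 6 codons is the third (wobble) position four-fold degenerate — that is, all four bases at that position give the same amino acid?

Codon 1 GGU (Gly): third position 4-fold.
Codon 2 UAU (Tyr): third position 2-fold.
Codon 3 UGC (Cys): third position 2-fold.
Codon 4 CCA (Pro): third position 4-fold.
Codon 5 UAU (Tyr): third position 2-fold.
Codon 6 AAC (Asn): third position 2-fold.
Four-fold degenerate third positions: 2.

2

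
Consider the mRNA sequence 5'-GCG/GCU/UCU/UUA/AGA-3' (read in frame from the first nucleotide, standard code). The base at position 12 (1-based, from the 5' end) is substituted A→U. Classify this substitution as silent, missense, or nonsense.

Position 12 falls in codon 4: UUA → Leu.
After the substitution the codon is UUU → Phe.
Leu ≠ Phe, so this is a missense mutation.

missense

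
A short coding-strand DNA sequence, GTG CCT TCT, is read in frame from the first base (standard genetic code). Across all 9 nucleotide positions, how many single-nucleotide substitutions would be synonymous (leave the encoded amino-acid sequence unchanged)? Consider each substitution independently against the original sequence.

9

Codon 1 (GTG, Val): 3 synonymous substitutions.
Codon 2 (CCT, Pro): 3 synonymous substitutions.
Codon 3 (TCT, Ser): 3 synonymous substitutions.
Total: 3 + 3 + 3 = 9.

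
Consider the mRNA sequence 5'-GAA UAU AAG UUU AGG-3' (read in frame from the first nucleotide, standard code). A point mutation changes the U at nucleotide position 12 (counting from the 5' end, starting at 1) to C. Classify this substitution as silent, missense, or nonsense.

silent

Position 12 falls in codon 4: UUU → Phe.
After the substitution the codon is UUC → Phe.
Both encode Phe, so the change is synonymous.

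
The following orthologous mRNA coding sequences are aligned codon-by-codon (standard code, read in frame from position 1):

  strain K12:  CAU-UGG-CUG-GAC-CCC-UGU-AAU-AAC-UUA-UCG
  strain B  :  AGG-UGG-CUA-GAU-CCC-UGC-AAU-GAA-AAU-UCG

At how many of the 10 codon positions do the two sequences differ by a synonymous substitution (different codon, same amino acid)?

Codon 1: CAU His / AGG Arg — nonsynonymous.
Codon 2: UGG Trp / UGG Trp — identical.
Codon 3: CUG Leu / CUA Leu — synonymous.
Codon 4: GAC Asp / GAU Asp — synonymous.
Codon 5: CCC Pro / CCC Pro — identical.
Codon 6: UGU Cys / UGC Cys — synonymous.
Codon 7: AAU Asn / AAU Asn — identical.
Codon 8: AAC Asn / GAA Glu — nonsynonymous.
Codon 9: UUA Leu / AAU Asn — nonsynonymous.
Codon 10: UCG Ser / UCG Ser — identical.
Synonymous differences: 3.

3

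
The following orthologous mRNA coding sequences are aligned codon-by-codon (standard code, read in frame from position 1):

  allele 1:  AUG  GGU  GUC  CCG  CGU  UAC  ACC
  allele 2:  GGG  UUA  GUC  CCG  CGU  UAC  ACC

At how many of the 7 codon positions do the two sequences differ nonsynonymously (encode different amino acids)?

2

Codon 1: AUG Met / GGG Gly — nonsynonymous.
Codon 2: GGU Gly / UUA Leu — nonsynonymous.
Codon 3: GUC Val / GUC Val — identical.
Codon 4: CCG Pro / CCG Pro — identical.
Codon 5: CGU Arg / CGU Arg — identical.
Codon 6: UAC Tyr / UAC Tyr — identical.
Codon 7: ACC Thr / ACC Thr — identical.
Nonsynonymous differences: 2.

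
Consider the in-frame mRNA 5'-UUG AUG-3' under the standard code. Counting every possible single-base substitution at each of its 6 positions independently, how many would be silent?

2

Codon 1 (UUG, Leu): 2 synonymous substitutions.
Codon 2 (AUG, Met): 0 synonymous substitutions.
Total: 2 + 0 = 2.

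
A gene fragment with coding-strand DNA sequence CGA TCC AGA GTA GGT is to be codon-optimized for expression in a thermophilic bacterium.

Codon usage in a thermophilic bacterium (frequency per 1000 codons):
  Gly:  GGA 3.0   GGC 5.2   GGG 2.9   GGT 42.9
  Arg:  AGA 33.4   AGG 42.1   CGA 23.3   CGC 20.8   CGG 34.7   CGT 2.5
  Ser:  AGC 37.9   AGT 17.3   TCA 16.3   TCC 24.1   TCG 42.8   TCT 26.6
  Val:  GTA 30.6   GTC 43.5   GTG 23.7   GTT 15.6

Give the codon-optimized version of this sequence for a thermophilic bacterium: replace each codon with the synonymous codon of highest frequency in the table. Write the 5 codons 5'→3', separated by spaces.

Codon 1 (Arg): best is AGG at 42.1.
Codon 2 (Ser): best is TCG at 42.8.
Codon 3 (Arg): best is AGG at 42.1.
Codon 4 (Val): best is GTC at 43.5.
Codon 5 (Gly): best is GGT at 42.9.

AGG TCG AGG GTC GGT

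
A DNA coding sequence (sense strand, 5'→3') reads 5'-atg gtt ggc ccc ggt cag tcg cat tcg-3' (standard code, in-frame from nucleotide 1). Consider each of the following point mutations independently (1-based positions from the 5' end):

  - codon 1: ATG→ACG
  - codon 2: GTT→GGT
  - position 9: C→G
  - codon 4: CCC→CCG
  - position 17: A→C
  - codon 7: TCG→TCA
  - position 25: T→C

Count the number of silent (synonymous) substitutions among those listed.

Codon 1: ATG (Met) → ACG (Thr) — missense.
Codon 2: GTT (Val) → GGT (Gly) — missense.
Codon 3: GGC (Gly) → GGG (Gly) — synonymous.
Codon 4: CCC (Pro) → CCG (Pro) — synonymous.
Codon 6: CAG (Gln) → CCG (Pro) — missense.
Codon 7: TCG (Ser) → TCA (Ser) — synonymous.
Codon 9: TCG (Ser) → CCG (Pro) — missense.
Synonymous: 3 of 7.

3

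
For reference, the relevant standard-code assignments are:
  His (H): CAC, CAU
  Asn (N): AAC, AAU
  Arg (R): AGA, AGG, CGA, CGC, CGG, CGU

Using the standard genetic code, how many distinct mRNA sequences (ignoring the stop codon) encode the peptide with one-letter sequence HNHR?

48

His: 2 codons.
Asn: 2 codons.
His: 2 codons.
Arg: 6 codons.
2 × 2 × 2 × 6 = 48.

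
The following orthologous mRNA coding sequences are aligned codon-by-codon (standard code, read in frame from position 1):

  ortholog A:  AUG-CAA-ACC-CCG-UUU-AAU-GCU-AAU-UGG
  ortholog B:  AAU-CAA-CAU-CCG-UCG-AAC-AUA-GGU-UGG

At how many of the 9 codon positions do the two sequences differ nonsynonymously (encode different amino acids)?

5

Codon 1: AUG Met / AAU Asn — nonsynonymous.
Codon 2: CAA Gln / CAA Gln — identical.
Codon 3: ACC Thr / CAU His — nonsynonymous.
Codon 4: CCG Pro / CCG Pro — identical.
Codon 5: UUU Phe / UCG Ser — nonsynonymous.
Codon 6: AAU Asn / AAC Asn — synonymous.
Codon 7: GCU Ala / AUA Ile — nonsynonymous.
Codon 8: AAU Asn / GGU Gly — nonsynonymous.
Codon 9: UGG Trp / UGG Trp — identical.
Nonsynonymous differences: 5.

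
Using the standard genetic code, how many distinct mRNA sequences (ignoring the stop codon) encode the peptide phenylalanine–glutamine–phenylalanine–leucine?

Phe: 2 codons.
Gln: 2 codons.
Phe: 2 codons.
Leu: 6 codons.
2 × 2 × 2 × 6 = 48.

48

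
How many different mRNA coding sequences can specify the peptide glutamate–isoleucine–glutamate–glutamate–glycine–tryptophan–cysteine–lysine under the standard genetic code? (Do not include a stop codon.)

384

Glu: 2 codons.
Ile: 3 codons.
Glu: 2 codons.
Glu: 2 codons.
Gly: 4 codons.
Trp: 1 codon.
Cys: 2 codons.
Lys: 2 codons.
2 × 3 × 2 × 2 × 4 × 1 × 2 × 2 = 384.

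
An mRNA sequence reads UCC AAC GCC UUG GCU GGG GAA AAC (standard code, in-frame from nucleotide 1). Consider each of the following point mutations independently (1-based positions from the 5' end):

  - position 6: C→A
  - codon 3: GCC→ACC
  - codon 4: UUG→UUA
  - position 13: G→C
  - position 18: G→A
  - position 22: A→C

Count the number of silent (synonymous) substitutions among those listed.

2

Codon 2: AAC (Asn) → AAA (Lys) — missense.
Codon 3: GCC (Ala) → ACC (Thr) — missense.
Codon 4: UUG (Leu) → UUA (Leu) — synonymous.
Codon 5: GCU (Ala) → CCU (Pro) — missense.
Codon 6: GGG (Gly) → GGA (Gly) — synonymous.
Codon 8: AAC (Asn) → CAC (His) — missense.
Synonymous: 2 of 6.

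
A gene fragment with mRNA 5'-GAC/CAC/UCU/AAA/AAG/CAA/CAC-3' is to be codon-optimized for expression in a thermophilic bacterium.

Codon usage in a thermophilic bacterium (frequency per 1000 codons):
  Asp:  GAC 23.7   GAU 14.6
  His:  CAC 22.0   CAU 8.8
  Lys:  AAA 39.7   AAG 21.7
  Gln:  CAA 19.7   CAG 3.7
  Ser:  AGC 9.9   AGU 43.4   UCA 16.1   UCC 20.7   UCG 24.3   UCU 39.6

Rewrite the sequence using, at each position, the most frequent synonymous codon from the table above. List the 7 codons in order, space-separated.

Codon 1 (Asp): best is GAC at 23.7.
Codon 2 (His): best is CAC at 22.0.
Codon 3 (Ser): best is AGU at 43.4.
Codon 4 (Lys): best is AAA at 39.7.
Codon 5 (Lys): best is AAA at 39.7.
Codon 6 (Gln): best is CAA at 19.7.
Codon 7 (His): best is CAC at 22.0.

GAC CAC AGU AAA AAA CAA CAC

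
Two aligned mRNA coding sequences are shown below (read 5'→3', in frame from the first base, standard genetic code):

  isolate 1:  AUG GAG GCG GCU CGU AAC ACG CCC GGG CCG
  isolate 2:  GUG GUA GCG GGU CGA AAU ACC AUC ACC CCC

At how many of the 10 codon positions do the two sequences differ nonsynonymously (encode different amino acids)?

Codon 1: AUG Met / GUG Val — nonsynonymous.
Codon 2: GAG Glu / GUA Val — nonsynonymous.
Codon 3: GCG Ala / GCG Ala — identical.
Codon 4: GCU Ala / GGU Gly — nonsynonymous.
Codon 5: CGU Arg / CGA Arg — synonymous.
Codon 6: AAC Asn / AAU Asn — synonymous.
Codon 7: ACG Thr / ACC Thr — synonymous.
Codon 8: CCC Pro / AUC Ile — nonsynonymous.
Codon 9: GGG Gly / ACC Thr — nonsynonymous.
Codon 10: CCG Pro / CCC Pro — synonymous.
Nonsynonymous differences: 5.

5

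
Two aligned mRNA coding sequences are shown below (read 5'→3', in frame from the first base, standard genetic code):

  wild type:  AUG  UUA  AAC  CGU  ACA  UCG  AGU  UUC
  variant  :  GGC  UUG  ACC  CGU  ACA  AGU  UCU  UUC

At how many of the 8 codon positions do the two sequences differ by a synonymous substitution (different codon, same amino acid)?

3

Codon 1: AUG Met / GGC Gly — nonsynonymous.
Codon 2: UUA Leu / UUG Leu — synonymous.
Codon 3: AAC Asn / ACC Thr — nonsynonymous.
Codon 4: CGU Arg / CGU Arg — identical.
Codon 5: ACA Thr / ACA Thr — identical.
Codon 6: UCG Ser / AGU Ser — synonymous.
Codon 7: AGU Ser / UCU Ser — synonymous.
Codon 8: UUC Phe / UUC Phe — identical.
Synonymous differences: 3.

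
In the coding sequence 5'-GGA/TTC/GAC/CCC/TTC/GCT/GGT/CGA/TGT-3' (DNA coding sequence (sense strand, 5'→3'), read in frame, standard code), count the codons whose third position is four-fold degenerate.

Codon 1 GGA (Gly): third position 4-fold.
Codon 2 TTC (Phe): third position 2-fold.
Codon 3 GAC (Asp): third position 2-fold.
Codon 4 CCC (Pro): third position 4-fold.
Codon 5 TTC (Phe): third position 2-fold.
Codon 6 GCT (Ala): third position 4-fold.
Codon 7 GGT (Gly): third position 4-fold.
Codon 8 CGA (Arg): third position 4-fold.
Codon 9 TGT (Cys): third position 2-fold.
Four-fold degenerate third positions: 5.

5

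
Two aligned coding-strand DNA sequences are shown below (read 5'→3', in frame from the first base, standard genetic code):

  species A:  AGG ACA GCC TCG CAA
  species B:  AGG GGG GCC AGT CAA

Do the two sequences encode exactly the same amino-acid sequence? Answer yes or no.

no

Codon 1: AGG Arg / AGG Arg — identical.
Codon 2: ACA Thr / GGG Gly — nonsynonymous.
Codon 3: GCC Ala / GCC Ala — identical.
Codon 4: TCG Ser / AGT Ser — synonymous.
Codon 5: CAA Gln / CAA Gln — identical.
Nonsynonymous differences: 1 → different protein.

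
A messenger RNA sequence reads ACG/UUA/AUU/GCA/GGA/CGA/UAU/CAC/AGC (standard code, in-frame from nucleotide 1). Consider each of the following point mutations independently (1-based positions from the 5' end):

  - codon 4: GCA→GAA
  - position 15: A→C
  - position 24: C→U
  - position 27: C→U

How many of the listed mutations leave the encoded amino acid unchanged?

Codon 4: GCA (Ala) → GAA (Glu) — missense.
Codon 5: GGA (Gly) → GGC (Gly) — synonymous.
Codon 8: CAC (His) → CAU (His) — synonymous.
Codon 9: AGC (Ser) → AGU (Ser) — synonymous.
Synonymous: 3 of 4.

3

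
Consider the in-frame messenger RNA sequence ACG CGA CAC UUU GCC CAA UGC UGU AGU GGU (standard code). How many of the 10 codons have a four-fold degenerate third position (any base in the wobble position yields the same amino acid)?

Codon 1 ACG (Thr): third position 4-fold.
Codon 2 CGA (Arg): third position 4-fold.
Codon 3 CAC (His): third position 2-fold.
Codon 4 UUU (Phe): third position 2-fold.
Codon 5 GCC (Ala): third position 4-fold.
Codon 6 CAA (Gln): third position 2-fold.
Codon 7 UGC (Cys): third position 2-fold.
Codon 8 UGU (Cys): third position 2-fold.
Codon 9 AGU (Ser): third position 2-fold.
Codon 10 GGU (Gly): third position 4-fold.
Four-fold degenerate third positions: 4.

4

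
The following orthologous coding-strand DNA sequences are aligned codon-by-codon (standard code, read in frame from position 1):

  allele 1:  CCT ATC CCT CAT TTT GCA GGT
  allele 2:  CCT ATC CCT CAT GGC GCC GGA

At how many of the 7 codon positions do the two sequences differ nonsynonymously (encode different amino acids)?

Codon 1: CCT Pro / CCT Pro — identical.
Codon 2: ATC Ile / ATC Ile — identical.
Codon 3: CCT Pro / CCT Pro — identical.
Codon 4: CAT His / CAT His — identical.
Codon 5: TTT Phe / GGC Gly — nonsynonymous.
Codon 6: GCA Ala / GCC Ala — synonymous.
Codon 7: GGT Gly / GGA Gly — synonymous.
Nonsynonymous differences: 1.

1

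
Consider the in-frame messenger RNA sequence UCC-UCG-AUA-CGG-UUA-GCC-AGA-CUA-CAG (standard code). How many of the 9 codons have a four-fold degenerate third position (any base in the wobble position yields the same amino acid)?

Codon 1 UCC (Ser): third position 4-fold.
Codon 2 UCG (Ser): third position 4-fold.
Codon 3 AUA (Ile): third position 3-fold.
Codon 4 CGG (Arg): third position 4-fold.
Codon 5 UUA (Leu): third position 2-fold.
Codon 6 GCC (Ala): third position 4-fold.
Codon 7 AGA (Arg): third position 2-fold.
Codon 8 CUA (Leu): third position 4-fold.
Codon 9 CAG (Gln): third position 2-fold.
Four-fold degenerate third positions: 5.

5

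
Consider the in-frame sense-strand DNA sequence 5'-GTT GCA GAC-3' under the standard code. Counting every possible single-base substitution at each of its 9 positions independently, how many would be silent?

7

Codon 1 (GTT, Val): 3 synonymous substitutions.
Codon 2 (GCA, Ala): 3 synonymous substitutions.
Codon 3 (GAC, Asp): 1 synonymous substitution.
Total: 3 + 3 + 1 = 7.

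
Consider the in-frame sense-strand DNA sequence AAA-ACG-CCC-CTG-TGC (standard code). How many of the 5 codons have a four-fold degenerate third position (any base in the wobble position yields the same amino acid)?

3

Codon 1 AAA (Lys): third position 2-fold.
Codon 2 ACG (Thr): third position 4-fold.
Codon 3 CCC (Pro): third position 4-fold.
Codon 4 CTG (Leu): third position 4-fold.
Codon 5 TGC (Cys): third position 2-fold.
Four-fold degenerate third positions: 3.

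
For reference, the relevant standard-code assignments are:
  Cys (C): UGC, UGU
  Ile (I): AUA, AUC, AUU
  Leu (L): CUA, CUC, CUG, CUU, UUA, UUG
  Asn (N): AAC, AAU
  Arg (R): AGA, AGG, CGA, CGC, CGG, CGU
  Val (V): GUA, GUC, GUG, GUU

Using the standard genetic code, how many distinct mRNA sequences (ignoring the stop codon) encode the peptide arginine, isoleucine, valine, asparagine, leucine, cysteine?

1728

Arg: 6 codons.
Ile: 3 codons.
Val: 4 codons.
Asn: 2 codons.
Leu: 6 codons.
Cys: 2 codons.
6 × 3 × 4 × 2 × 6 × 2 = 1728.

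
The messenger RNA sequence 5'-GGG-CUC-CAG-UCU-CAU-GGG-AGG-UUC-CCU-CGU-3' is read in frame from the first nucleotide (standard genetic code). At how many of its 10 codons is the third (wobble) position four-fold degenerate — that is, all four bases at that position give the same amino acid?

Codon 1 GGG (Gly): third position 4-fold.
Codon 2 CUC (Leu): third position 4-fold.
Codon 3 CAG (Gln): third position 2-fold.
Codon 4 UCU (Ser): third position 4-fold.
Codon 5 CAU (His): third position 2-fold.
Codon 6 GGG (Gly): third position 4-fold.
Codon 7 AGG (Arg): third position 2-fold.
Codon 8 UUC (Phe): third position 2-fold.
Codon 9 CCU (Pro): third position 4-fold.
Codon 10 CGU (Arg): third position 4-fold.
Four-fold degenerate third positions: 6.

6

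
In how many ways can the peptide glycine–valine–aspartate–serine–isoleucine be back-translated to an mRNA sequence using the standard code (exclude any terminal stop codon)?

576

Gly: 4 codons.
Val: 4 codons.
Asp: 2 codons.
Ser: 6 codons.
Ile: 3 codons.
4 × 4 × 2 × 6 × 3 = 576.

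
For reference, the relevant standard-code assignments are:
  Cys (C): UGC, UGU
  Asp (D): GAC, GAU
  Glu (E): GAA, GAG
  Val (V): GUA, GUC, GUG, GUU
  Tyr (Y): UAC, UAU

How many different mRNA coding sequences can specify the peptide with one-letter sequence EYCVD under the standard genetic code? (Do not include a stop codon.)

Glu: 2 codons.
Tyr: 2 codons.
Cys: 2 codons.
Val: 4 codons.
Asp: 2 codons.
2 × 2 × 2 × 4 × 2 = 64.

64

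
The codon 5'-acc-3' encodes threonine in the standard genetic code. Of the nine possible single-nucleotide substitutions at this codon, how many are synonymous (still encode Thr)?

Position 1: none → 0 synonymous.
Position 2: none → 0 synonymous.
Position 3: ACU, ACA, ACG → 3 synonymous.
Total: 0 + 0 + 3 = 3.

3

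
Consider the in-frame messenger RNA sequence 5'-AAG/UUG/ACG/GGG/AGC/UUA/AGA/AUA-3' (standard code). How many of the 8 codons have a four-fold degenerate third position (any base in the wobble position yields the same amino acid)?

2

Codon 1 AAG (Lys): third position 2-fold.
Codon 2 UUG (Leu): third position 2-fold.
Codon 3 ACG (Thr): third position 4-fold.
Codon 4 GGG (Gly): third position 4-fold.
Codon 5 AGC (Ser): third position 2-fold.
Codon 6 UUA (Leu): third position 2-fold.
Codon 7 AGA (Arg): third position 2-fold.
Codon 8 AUA (Ile): third position 3-fold.
Four-fold degenerate third positions: 2.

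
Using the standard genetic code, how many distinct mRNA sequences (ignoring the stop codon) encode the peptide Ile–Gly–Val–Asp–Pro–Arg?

2304

Ile: 3 codons.
Gly: 4 codons.
Val: 4 codons.
Asp: 2 codons.
Pro: 4 codons.
Arg: 6 codons.
3 × 4 × 4 × 2 × 4 × 6 = 2304.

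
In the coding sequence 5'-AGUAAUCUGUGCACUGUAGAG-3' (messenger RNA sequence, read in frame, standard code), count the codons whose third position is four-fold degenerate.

3

Codon 1 AGU (Ser): third position 2-fold.
Codon 2 AAU (Asn): third position 2-fold.
Codon 3 CUG (Leu): third position 4-fold.
Codon 4 UGC (Cys): third position 2-fold.
Codon 5 ACU (Thr): third position 4-fold.
Codon 6 GUA (Val): third position 4-fold.
Codon 7 GAG (Glu): third position 2-fold.
Four-fold degenerate third positions: 3.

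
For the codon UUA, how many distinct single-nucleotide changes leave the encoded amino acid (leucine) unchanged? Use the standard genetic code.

2

Position 1: CUA → 1 synonymous.
Position 2: none → 0 synonymous.
Position 3: UUG → 1 synonymous.
Total: 1 + 0 + 1 = 2.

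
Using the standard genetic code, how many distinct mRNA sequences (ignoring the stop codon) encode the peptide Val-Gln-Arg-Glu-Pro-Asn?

768

Val: 4 codons.
Gln: 2 codons.
Arg: 6 codons.
Glu: 2 codons.
Pro: 4 codons.
Asn: 2 codons.
4 × 2 × 6 × 2 × 4 × 2 = 768.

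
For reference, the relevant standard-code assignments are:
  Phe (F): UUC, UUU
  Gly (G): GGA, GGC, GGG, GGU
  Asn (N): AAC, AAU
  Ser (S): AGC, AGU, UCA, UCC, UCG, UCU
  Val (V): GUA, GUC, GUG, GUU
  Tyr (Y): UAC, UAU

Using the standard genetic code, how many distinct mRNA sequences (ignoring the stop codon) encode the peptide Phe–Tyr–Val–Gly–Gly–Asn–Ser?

3072

Phe: 2 codons.
Tyr: 2 codons.
Val: 4 codons.
Gly: 4 codons.
Gly: 4 codons.
Asn: 2 codons.
Ser: 6 codons.
2 × 2 × 4 × 4 × 4 × 2 × 6 = 3072.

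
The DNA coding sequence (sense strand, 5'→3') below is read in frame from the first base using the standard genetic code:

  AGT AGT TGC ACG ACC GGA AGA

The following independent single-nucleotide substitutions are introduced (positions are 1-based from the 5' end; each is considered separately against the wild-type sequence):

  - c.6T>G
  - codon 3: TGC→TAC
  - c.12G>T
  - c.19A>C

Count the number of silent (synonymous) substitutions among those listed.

2

Codon 2: AGT (Ser) → AGG (Arg) — missense.
Codon 3: TGC (Cys) → TAC (Tyr) — missense.
Codon 4: ACG (Thr) → ACT (Thr) — synonymous.
Codon 7: AGA (Arg) → CGA (Arg) — synonymous.
Synonymous: 2 of 4.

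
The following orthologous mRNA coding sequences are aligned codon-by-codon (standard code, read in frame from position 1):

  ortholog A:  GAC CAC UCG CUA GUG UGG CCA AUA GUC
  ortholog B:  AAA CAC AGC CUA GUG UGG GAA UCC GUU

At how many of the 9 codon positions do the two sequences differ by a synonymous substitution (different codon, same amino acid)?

2

Codon 1: GAC Asp / AAA Lys — nonsynonymous.
Codon 2: CAC His / CAC His — identical.
Codon 3: UCG Ser / AGC Ser — synonymous.
Codon 4: CUA Leu / CUA Leu — identical.
Codon 5: GUG Val / GUG Val — identical.
Codon 6: UGG Trp / UGG Trp — identical.
Codon 7: CCA Pro / GAA Glu — nonsynonymous.
Codon 8: AUA Ile / UCC Ser — nonsynonymous.
Codon 9: GUC Val / GUU Val — synonymous.
Synonymous differences: 2.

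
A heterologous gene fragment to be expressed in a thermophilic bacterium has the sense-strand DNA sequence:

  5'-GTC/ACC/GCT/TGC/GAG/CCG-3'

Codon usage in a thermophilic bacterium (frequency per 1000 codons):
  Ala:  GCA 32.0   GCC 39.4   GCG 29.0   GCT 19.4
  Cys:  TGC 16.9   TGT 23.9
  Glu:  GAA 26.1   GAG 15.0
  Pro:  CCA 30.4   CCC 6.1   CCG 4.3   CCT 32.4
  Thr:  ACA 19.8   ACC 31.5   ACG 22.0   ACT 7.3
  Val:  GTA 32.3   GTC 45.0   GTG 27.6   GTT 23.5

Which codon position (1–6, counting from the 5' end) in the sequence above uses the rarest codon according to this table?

Codon 1 GTC (Val): 45.0 per 1000.
Codon 2 ACC (Thr): 31.5 per 1000.
Codon 3 GCT (Ala): 19.4 per 1000.
Codon 4 TGC (Cys): 16.9 per 1000.
Codon 5 GAG (Glu): 15.0 per 1000.
Codon 6 CCG (Pro): 4.3 per 1000.
Lowest frequency is 4.3 at codon 6.

6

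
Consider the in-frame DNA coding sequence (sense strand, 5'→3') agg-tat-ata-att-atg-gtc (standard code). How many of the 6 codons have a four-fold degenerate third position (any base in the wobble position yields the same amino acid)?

Codon 1 AGG (Arg): third position 2-fold.
Codon 2 TAT (Tyr): third position 2-fold.
Codon 3 ATA (Ile): third position 3-fold.
Codon 4 ATT (Ile): third position 3-fold.
Codon 5 ATG (Met): third position 1-fold.
Codon 6 GTC (Val): third position 4-fold.
Four-fold degenerate third positions: 1.

1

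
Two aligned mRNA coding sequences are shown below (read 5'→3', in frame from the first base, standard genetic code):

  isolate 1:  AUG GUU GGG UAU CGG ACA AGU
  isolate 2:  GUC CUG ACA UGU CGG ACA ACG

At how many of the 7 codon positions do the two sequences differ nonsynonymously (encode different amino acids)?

Codon 1: AUG Met / GUC Val — nonsynonymous.
Codon 2: GUU Val / CUG Leu — nonsynonymous.
Codon 3: GGG Gly / ACA Thr — nonsynonymous.
Codon 4: UAU Tyr / UGU Cys — nonsynonymous.
Codon 5: CGG Arg / CGG Arg — identical.
Codon 6: ACA Thr / ACA Thr — identical.
Codon 7: AGU Ser / ACG Thr — nonsynonymous.
Nonsynonymous differences: 5.

5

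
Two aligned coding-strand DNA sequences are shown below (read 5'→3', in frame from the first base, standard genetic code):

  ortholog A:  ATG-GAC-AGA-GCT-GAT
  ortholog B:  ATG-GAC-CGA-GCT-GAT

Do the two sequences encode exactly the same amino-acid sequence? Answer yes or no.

Codon 1: ATG Met / ATG Met — identical.
Codon 2: GAC Asp / GAC Asp — identical.
Codon 3: AGA Arg / CGA Arg — synonymous.
Codon 4: GCT Ala / GCT Ala — identical.
Codon 5: GAT Asp / GAT Asp — identical.
Nonsynonymous differences: 0 → same protein.

yes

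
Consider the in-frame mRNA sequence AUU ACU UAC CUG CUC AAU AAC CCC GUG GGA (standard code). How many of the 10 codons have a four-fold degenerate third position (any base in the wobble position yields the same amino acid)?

6

Codon 1 AUU (Ile): third position 3-fold.
Codon 2 ACU (Thr): third position 4-fold.
Codon 3 UAC (Tyr): third position 2-fold.
Codon 4 CUG (Leu): third position 4-fold.
Codon 5 CUC (Leu): third position 4-fold.
Codon 6 AAU (Asn): third position 2-fold.
Codon 7 AAC (Asn): third position 2-fold.
Codon 8 CCC (Pro): third position 4-fold.
Codon 9 GUG (Val): third position 4-fold.
Codon 10 GGA (Gly): third position 4-fold.
Four-fold degenerate third positions: 6.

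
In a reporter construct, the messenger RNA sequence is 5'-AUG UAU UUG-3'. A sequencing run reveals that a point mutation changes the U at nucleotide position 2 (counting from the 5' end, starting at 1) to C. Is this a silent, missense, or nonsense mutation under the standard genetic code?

Position 2 falls in codon 1: AUG → Met.
After the substitution the codon is ACG → Thr.
Met ≠ Thr, so this is a missense mutation.

missense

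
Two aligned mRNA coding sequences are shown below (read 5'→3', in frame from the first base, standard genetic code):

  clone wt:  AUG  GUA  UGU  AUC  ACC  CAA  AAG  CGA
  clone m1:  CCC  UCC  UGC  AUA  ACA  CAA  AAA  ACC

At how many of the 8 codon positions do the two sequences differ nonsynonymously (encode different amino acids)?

Codon 1: AUG Met / CCC Pro — nonsynonymous.
Codon 2: GUA Val / UCC Ser — nonsynonymous.
Codon 3: UGU Cys / UGC Cys — synonymous.
Codon 4: AUC Ile / AUA Ile — synonymous.
Codon 5: ACC Thr / ACA Thr — synonymous.
Codon 6: CAA Gln / CAA Gln — identical.
Codon 7: AAG Lys / AAA Lys — synonymous.
Codon 8: CGA Arg / ACC Thr — nonsynonymous.
Nonsynonymous differences: 3.

3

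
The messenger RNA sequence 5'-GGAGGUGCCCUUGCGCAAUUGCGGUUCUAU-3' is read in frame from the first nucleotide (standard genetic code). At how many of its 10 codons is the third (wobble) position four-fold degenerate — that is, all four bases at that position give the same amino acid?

6

Codon 1 GGA (Gly): third position 4-fold.
Codon 2 GGU (Gly): third position 4-fold.
Codon 3 GCC (Ala): third position 4-fold.
Codon 4 CUU (Leu): third position 4-fold.
Codon 5 GCG (Ala): third position 4-fold.
Codon 6 CAA (Gln): third position 2-fold.
Codon 7 UUG (Leu): third position 2-fold.
Codon 8 CGG (Arg): third position 4-fold.
Codon 9 UUC (Phe): third position 2-fold.
Codon 10 UAU (Tyr): third position 2-fold.
Four-fold degenerate third positions: 6.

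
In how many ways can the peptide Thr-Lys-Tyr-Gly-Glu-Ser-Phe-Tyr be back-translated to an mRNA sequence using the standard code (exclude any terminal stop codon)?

3072

Thr: 4 codons.
Lys: 2 codons.
Tyr: 2 codons.
Gly: 4 codons.
Glu: 2 codons.
Ser: 6 codons.
Phe: 2 codons.
Tyr: 2 codons.
4 × 2 × 2 × 4 × 2 × 6 × 2 × 2 = 3072.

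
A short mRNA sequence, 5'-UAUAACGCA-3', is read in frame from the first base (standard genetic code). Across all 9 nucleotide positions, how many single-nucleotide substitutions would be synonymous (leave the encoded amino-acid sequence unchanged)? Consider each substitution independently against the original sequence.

5

Codon 1 (UAU, Tyr): 1 synonymous substitution.
Codon 2 (AAC, Asn): 1 synonymous substitution.
Codon 3 (GCA, Ala): 3 synonymous substitutions.
Total: 1 + 1 + 3 = 5.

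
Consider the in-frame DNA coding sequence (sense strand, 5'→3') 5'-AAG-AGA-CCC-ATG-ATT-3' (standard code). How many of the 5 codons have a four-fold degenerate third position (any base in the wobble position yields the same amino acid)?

1

Codon 1 AAG (Lys): third position 2-fold.
Codon 2 AGA (Arg): third position 2-fold.
Codon 3 CCC (Pro): third position 4-fold.
Codon 4 ATG (Met): third position 1-fold.
Codon 5 ATT (Ile): third position 3-fold.
Four-fold degenerate third positions: 1.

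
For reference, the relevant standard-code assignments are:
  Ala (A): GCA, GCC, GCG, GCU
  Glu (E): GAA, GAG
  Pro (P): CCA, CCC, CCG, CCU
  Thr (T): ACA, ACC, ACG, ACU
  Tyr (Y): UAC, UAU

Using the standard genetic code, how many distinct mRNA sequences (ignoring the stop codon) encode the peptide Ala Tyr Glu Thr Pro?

Ala: 4 codons.
Tyr: 2 codons.
Glu: 2 codons.
Thr: 4 codons.
Pro: 4 codons.
4 × 2 × 2 × 4 × 4 = 256.

256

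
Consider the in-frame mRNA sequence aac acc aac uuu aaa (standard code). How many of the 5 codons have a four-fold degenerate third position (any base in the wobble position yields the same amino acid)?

1

Codon 1 AAC (Asn): third position 2-fold.
Codon 2 ACC (Thr): third position 4-fold.
Codon 3 AAC (Asn): third position 2-fold.
Codon 4 UUU (Phe): third position 2-fold.
Codon 5 AAA (Lys): third position 2-fold.
Four-fold degenerate third positions: 1.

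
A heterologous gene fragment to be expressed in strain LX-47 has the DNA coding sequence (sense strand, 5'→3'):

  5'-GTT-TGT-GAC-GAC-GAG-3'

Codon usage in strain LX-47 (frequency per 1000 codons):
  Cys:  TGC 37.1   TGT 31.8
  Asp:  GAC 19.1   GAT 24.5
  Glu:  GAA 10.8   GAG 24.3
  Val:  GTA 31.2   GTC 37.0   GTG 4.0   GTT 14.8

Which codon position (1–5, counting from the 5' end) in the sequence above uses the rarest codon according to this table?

1

Codon 1 GTT (Val): 14.8 per 1000.
Codon 2 TGT (Cys): 31.8 per 1000.
Codon 3 GAC (Asp): 19.1 per 1000.
Codon 4 GAC (Asp): 19.1 per 1000.
Codon 5 GAG (Glu): 24.3 per 1000.
Lowest frequency is 14.8 at codon 1.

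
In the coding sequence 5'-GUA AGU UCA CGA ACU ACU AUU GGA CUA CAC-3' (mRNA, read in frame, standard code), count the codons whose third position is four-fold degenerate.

Codon 1 GUA (Val): third position 4-fold.
Codon 2 AGU (Ser): third position 2-fold.
Codon 3 UCA (Ser): third position 4-fold.
Codon 4 CGA (Arg): third position 4-fold.
Codon 5 ACU (Thr): third position 4-fold.
Codon 6 ACU (Thr): third position 4-fold.
Codon 7 AUU (Ile): third position 3-fold.
Codon 8 GGA (Gly): third position 4-fold.
Codon 9 CUA (Leu): third position 4-fold.
Codon 10 CAC (His): third position 2-fold.
Four-fold degenerate third positions: 7.

7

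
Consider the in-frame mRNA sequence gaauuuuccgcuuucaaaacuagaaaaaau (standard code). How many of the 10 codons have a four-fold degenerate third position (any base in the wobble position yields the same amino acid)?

Codon 1 GAA (Glu): third position 2-fold.
Codon 2 UUU (Phe): third position 2-fold.
Codon 3 UCC (Ser): third position 4-fold.
Codon 4 GCU (Ala): third position 4-fold.
Codon 5 UUC (Phe): third position 2-fold.
Codon 6 AAA (Lys): third position 2-fold.
Codon 7 ACU (Thr): third position 4-fold.
Codon 8 AGA (Arg): third position 2-fold.
Codon 9 AAA (Lys): third position 2-fold.
Codon 10 AAU (Asn): third position 2-fold.
Four-fold degenerate third positions: 3.

3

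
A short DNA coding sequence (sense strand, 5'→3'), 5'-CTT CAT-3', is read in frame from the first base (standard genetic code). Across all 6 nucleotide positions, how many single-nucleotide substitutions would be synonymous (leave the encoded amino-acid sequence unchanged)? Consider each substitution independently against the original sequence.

4

Codon 1 (CTT, Leu): 3 synonymous substitutions.
Codon 2 (CAT, His): 1 synonymous substitution.
Total: 3 + 1 = 4.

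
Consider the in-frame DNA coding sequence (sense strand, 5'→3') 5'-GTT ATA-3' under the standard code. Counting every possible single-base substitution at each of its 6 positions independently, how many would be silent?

Codon 1 (GTT, Val): 3 synonymous substitutions.
Codon 2 (ATA, Ile): 2 synonymous substitutions.
Total: 3 + 2 = 5.

5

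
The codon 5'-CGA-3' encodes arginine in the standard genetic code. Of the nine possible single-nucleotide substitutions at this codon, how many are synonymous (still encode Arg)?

4

Position 1: AGA → 1 synonymous.
Position 2: none → 0 synonymous.
Position 3: CGU, CGC, CGG → 3 synonymous.
Total: 1 + 0 + 3 = 4.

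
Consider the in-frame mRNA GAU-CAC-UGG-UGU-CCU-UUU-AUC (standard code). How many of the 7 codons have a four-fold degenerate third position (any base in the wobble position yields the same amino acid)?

Codon 1 GAU (Asp): third position 2-fold.
Codon 2 CAC (His): third position 2-fold.
Codon 3 UGG (Trp): third position 1-fold.
Codon 4 UGU (Cys): third position 2-fold.
Codon 5 CCU (Pro): third position 4-fold.
Codon 6 UUU (Phe): third position 2-fold.
Codon 7 AUC (Ile): third position 3-fold.
Four-fold degenerate third positions: 1.

1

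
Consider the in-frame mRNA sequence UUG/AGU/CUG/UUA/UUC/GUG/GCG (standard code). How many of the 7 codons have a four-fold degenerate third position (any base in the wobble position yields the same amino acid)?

3

Codon 1 UUG (Leu): third position 2-fold.
Codon 2 AGU (Ser): third position 2-fold.
Codon 3 CUG (Leu): third position 4-fold.
Codon 4 UUA (Leu): third position 2-fold.
Codon 5 UUC (Phe): third position 2-fold.
Codon 6 GUG (Val): third position 4-fold.
Codon 7 GCG (Ala): third position 4-fold.
Four-fold degenerate third positions: 3.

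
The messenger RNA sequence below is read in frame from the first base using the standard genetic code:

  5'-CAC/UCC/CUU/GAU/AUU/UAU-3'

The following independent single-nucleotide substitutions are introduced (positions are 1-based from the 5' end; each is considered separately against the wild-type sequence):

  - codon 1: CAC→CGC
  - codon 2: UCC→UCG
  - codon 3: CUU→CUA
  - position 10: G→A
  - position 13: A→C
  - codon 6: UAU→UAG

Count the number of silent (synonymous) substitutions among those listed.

Codon 1: CAC (His) → CGC (Arg) — missense.
Codon 2: UCC (Ser) → UCG (Ser) — synonymous.
Codon 3: CUU (Leu) → CUA (Leu) — synonymous.
Codon 4: GAU (Asp) → AAU (Asn) — missense.
Codon 5: AUU (Ile) → CUU (Leu) — missense.
Codon 6: UAU (Tyr) → UAG (Stop) — nonsense.
Synonymous: 2 of 6.

2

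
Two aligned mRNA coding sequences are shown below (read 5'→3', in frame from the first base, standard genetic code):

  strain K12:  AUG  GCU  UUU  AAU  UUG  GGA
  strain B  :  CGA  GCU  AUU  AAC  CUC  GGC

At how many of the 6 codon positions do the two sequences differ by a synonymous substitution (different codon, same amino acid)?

Codon 1: AUG Met / CGA Arg — nonsynonymous.
Codon 2: GCU Ala / GCU Ala — identical.
Codon 3: UUU Phe / AUU Ile — nonsynonymous.
Codon 4: AAU Asn / AAC Asn — synonymous.
Codon 5: UUG Leu / CUC Leu — synonymous.
Codon 6: GGA Gly / GGC Gly — synonymous.
Synonymous differences: 3.

3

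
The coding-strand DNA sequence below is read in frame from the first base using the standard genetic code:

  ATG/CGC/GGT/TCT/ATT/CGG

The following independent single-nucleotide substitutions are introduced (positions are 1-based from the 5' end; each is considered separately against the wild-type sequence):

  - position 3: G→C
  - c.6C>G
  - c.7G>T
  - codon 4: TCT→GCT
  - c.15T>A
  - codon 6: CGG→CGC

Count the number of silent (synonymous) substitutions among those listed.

Codon 1: ATG (Met) → ATC (Ile) — missense.
Codon 2: CGC (Arg) → CGG (Arg) — synonymous.
Codon 3: GGT (Gly) → TGT (Cys) — missense.
Codon 4: TCT (Ser) → GCT (Ala) — missense.
Codon 5: ATT (Ile) → ATA (Ile) — synonymous.
Codon 6: CGG (Arg) → CGC (Arg) — synonymous.
Synonymous: 3 of 6.

3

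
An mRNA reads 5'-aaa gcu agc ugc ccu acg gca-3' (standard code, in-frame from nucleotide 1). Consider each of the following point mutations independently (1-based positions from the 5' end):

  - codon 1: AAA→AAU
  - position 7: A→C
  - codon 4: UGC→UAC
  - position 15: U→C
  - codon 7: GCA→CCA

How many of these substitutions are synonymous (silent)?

Codon 1: AAA (Lys) → AAU (Asn) — missense.
Codon 3: AGC (Ser) → CGC (Arg) — missense.
Codon 4: UGC (Cys) → UAC (Tyr) — missense.
Codon 5: CCU (Pro) → CCC (Pro) — synonymous.
Codon 7: GCA (Ala) → CCA (Pro) — missense.
Synonymous: 1 of 5.

1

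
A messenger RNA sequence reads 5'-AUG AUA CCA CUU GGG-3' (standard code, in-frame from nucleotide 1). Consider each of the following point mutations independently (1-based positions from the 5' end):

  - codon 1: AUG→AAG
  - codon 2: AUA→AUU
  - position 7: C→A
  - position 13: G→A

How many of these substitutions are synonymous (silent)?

1

Codon 1: AUG (Met) → AAG (Lys) — missense.
Codon 2: AUA (Ile) → AUU (Ile) — synonymous.
Codon 3: CCA (Pro) → ACA (Thr) — missense.
Codon 5: GGG (Gly) → AGG (Arg) — missense.
Synonymous: 1 of 4.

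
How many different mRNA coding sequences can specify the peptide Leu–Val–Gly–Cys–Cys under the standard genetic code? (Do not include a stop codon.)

Leu: 6 codons.
Val: 4 codons.
Gly: 4 codons.
Cys: 2 codons.
Cys: 2 codons.
6 × 4 × 4 × 2 × 2 = 384.

384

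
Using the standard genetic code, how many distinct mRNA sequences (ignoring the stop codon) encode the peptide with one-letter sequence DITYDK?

Asp: 2 codons.
Ile: 3 codons.
Thr: 4 codons.
Tyr: 2 codons.
Asp: 2 codons.
Lys: 2 codons.
2 × 3 × 4 × 2 × 2 × 2 = 192.

192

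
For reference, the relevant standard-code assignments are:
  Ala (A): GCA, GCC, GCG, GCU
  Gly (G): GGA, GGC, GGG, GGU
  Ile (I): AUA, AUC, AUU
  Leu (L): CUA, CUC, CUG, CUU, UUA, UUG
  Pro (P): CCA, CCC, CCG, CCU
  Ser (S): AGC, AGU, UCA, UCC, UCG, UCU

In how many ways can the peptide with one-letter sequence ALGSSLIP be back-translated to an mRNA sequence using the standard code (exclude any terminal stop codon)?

248832

Ala: 4 codons.
Leu: 6 codons.
Gly: 4 codons.
Ser: 6 codons.
Ser: 6 codons.
Leu: 6 codons.
Ile: 3 codons.
Pro: 4 codons.
4 × 6 × 4 × 6 × 6 × 6 × 3 × 4 = 248832.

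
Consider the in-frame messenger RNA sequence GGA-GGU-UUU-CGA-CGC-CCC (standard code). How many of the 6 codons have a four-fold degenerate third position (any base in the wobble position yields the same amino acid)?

5

Codon 1 GGA (Gly): third position 4-fold.
Codon 2 GGU (Gly): third position 4-fold.
Codon 3 UUU (Phe): third position 2-fold.
Codon 4 CGA (Arg): third position 4-fold.
Codon 5 CGC (Arg): third position 4-fold.
Codon 6 CCC (Pro): third position 4-fold.
Four-fold degenerate third positions: 5.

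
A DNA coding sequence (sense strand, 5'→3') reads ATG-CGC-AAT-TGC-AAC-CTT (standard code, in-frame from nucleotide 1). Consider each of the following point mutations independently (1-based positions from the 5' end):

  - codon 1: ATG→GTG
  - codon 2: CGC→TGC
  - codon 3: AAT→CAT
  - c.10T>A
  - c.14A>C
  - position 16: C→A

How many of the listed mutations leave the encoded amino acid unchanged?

Codon 1: ATG (Met) → GTG (Val) — missense.
Codon 2: CGC (Arg) → TGC (Cys) — missense.
Codon 3: AAT (Asn) → CAT (His) — missense.
Codon 4: TGC (Cys) → AGC (Ser) — missense.
Codon 5: AAC (Asn) → ACC (Thr) — missense.
Codon 6: CTT (Leu) → ATT (Ile) — missense.
Synonymous: 0 of 6.

0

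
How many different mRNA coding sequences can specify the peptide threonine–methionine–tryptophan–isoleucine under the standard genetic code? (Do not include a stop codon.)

12

Thr: 4 codons.
Met: 1 codon.
Trp: 1 codon.
Ile: 3 codons.
4 × 1 × 1 × 3 = 12.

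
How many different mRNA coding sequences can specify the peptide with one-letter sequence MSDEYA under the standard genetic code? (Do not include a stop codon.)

Met: 1 codon.
Ser: 6 codons.
Asp: 2 codons.
Glu: 2 codons.
Tyr: 2 codons.
Ala: 4 codons.
1 × 6 × 2 × 2 × 2 × 4 = 192.

192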